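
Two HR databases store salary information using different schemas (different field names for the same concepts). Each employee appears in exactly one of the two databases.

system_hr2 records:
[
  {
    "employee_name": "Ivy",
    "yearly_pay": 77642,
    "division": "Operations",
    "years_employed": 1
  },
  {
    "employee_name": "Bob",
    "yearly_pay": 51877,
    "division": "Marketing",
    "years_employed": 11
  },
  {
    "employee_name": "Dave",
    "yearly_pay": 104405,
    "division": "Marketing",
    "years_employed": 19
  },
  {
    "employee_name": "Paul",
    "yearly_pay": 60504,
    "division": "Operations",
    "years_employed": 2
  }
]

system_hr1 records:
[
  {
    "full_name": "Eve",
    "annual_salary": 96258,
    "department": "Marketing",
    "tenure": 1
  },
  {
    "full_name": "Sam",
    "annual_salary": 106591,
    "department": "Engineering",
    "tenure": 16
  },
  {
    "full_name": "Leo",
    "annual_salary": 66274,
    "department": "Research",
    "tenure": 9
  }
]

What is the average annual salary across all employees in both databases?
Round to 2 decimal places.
80507.29

Schema mapping: "yearly_pay" (system_hr2) = "annual_salary" (system_hr1) = annual salary

All salaries: [77642, 51877, 104405, 60504, 96258, 106591, 66274]
Sum: 563551
Count: 7
Average: 563551 / 7 = 80507.29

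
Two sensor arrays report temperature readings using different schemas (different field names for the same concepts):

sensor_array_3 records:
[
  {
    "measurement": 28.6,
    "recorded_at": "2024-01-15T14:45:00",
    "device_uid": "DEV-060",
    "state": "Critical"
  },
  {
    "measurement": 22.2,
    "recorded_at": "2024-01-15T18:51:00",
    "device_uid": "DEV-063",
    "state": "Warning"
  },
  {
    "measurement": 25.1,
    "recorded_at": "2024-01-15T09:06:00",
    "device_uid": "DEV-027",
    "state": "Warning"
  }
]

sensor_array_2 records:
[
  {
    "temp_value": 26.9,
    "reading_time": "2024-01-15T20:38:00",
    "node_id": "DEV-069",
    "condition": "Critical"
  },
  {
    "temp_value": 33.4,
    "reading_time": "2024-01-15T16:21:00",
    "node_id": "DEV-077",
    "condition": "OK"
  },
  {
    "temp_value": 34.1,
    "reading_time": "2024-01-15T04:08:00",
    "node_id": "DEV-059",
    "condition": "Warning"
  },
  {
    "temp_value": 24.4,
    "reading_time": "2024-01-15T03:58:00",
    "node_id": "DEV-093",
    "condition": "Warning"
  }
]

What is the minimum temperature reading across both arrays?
22.2

Schema mapping: "measurement" (sensor_array_3) = "temp_value" (sensor_array_2) = temperature reading

Minimum in sensor_array_3: 22.2
Minimum in sensor_array_2: 24.4

Overall minimum: min(22.2, 24.4) = 22.2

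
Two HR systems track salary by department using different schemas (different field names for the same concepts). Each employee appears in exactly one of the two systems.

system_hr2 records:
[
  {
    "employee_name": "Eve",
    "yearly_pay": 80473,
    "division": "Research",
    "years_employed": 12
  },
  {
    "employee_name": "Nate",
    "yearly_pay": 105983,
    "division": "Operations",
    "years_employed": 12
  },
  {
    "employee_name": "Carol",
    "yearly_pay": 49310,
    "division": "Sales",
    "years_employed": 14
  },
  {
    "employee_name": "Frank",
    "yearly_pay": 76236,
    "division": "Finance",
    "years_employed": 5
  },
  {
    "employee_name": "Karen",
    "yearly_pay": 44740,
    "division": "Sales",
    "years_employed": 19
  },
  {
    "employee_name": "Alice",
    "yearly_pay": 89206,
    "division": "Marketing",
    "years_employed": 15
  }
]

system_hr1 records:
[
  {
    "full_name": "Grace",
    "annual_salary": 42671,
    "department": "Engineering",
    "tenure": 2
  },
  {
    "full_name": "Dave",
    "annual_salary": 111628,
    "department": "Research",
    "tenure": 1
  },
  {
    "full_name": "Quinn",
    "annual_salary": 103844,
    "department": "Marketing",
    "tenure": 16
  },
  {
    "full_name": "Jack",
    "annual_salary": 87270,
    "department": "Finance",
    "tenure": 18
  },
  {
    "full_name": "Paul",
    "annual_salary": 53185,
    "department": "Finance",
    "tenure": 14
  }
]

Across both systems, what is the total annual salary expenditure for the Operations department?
105983

Schema mappings:
- "division" (system_hr2) = "department" (system_hr1) = department
- "yearly_pay" (system_hr2) = "annual_salary" (system_hr1) = salary

Operations salaries from system_hr2: 105983
Operations salaries from system_hr1: 0

Total: 105983 + 0 = 105983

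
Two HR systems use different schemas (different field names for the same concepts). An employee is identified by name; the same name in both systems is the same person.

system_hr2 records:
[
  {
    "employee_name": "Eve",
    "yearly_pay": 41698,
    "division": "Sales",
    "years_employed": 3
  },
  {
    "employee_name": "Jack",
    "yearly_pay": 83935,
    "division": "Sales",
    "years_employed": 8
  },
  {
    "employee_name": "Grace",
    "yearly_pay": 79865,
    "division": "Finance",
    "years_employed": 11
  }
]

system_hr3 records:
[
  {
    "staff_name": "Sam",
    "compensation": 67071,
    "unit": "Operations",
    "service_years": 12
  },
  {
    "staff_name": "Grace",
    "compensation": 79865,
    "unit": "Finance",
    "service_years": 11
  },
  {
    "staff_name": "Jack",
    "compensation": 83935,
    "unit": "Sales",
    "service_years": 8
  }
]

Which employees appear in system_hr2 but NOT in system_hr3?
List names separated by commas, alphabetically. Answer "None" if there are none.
Eve

Schema mapping: "employee_name" (system_hr2) = "staff_name" (system_hr3) = employee name

Names in system_hr2: ['Eve', 'Grace', 'Jack']
Names in system_hr3: ['Grace', 'Jack', 'Sam']

In system_hr2 but not system_hr3: ['Eve']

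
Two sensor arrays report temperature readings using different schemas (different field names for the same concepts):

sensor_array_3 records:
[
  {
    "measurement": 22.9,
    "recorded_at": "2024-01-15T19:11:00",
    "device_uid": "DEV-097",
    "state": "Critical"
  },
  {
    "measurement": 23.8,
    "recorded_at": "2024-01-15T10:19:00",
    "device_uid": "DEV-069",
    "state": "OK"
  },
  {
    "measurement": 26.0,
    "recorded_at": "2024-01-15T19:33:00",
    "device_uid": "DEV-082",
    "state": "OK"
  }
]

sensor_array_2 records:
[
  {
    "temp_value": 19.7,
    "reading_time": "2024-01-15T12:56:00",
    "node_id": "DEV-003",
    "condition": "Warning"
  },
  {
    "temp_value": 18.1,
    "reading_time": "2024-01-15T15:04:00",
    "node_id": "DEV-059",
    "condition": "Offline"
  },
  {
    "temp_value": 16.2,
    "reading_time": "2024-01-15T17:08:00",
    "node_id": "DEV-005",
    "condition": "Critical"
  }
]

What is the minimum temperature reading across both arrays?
16.2

Schema mapping: "measurement" (sensor_array_3) = "temp_value" (sensor_array_2) = temperature reading

Minimum in sensor_array_3: 22.9
Minimum in sensor_array_2: 16.2

Overall minimum: min(22.9, 16.2) = 16.2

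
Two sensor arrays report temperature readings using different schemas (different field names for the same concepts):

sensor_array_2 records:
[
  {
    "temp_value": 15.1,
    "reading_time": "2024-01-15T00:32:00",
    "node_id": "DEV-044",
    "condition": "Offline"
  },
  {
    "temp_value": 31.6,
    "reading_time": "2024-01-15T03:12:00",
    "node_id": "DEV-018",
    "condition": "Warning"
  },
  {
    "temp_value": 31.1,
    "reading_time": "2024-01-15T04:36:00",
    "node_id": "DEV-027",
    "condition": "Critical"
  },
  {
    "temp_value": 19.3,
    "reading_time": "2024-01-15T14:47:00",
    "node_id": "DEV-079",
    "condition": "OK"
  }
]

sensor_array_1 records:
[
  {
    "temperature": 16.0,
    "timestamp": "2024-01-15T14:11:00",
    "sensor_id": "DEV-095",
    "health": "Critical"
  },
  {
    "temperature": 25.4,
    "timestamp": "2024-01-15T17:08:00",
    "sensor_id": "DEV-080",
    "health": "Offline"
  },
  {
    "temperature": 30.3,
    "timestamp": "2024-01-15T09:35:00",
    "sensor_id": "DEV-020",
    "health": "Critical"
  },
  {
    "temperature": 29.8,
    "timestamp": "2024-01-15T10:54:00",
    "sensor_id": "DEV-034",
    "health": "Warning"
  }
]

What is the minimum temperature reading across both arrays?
15.1

Schema mapping: "temp_value" (sensor_array_2) = "temperature" (sensor_array_1) = temperature reading

Minimum in sensor_array_2: 15.1
Minimum in sensor_array_1: 16.0

Overall minimum: min(15.1, 16.0) = 15.1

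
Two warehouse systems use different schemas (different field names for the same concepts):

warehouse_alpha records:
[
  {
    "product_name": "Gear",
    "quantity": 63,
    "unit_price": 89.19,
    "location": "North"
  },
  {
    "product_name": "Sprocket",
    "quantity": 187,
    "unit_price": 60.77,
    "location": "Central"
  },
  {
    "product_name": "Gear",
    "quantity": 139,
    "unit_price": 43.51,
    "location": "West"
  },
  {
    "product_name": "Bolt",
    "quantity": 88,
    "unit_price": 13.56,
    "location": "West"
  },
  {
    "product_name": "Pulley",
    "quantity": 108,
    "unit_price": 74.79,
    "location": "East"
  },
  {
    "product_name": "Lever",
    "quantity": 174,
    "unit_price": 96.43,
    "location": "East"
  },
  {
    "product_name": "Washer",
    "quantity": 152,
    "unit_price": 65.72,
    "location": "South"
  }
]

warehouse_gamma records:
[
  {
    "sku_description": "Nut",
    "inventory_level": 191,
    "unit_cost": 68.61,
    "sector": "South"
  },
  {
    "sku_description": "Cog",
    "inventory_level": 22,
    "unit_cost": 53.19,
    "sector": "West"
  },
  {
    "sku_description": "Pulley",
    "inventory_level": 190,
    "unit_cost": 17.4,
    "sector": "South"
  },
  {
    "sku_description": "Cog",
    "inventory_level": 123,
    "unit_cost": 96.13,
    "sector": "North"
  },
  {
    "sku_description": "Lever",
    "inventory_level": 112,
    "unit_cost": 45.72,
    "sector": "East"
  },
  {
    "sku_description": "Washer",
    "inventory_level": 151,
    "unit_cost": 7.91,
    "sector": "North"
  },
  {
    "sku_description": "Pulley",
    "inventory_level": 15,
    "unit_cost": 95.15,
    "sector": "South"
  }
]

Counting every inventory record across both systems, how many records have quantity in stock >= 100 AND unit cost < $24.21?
2

Schema mappings:
- "quantity" (warehouse_alpha) = "inventory_level" (warehouse_gamma) = quantity
- "unit_price" (warehouse_alpha) = "unit_cost" (warehouse_gamma) = unit cost

Records meeting both conditions in warehouse_alpha: 0
Records meeting both conditions in warehouse_gamma: 2

Total: 0 + 2 = 2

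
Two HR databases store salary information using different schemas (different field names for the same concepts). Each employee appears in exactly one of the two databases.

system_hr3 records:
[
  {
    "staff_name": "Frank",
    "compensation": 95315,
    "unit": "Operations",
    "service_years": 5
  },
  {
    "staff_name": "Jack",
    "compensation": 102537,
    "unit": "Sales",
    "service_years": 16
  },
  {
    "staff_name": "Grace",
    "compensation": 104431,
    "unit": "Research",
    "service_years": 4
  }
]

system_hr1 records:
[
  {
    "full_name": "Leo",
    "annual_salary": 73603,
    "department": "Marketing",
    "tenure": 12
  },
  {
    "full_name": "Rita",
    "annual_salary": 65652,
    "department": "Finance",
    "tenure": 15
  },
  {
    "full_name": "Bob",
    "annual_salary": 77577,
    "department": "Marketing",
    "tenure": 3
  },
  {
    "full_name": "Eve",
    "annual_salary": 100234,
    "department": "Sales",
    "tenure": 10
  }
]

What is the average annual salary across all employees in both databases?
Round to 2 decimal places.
88478.43

Schema mapping: "compensation" (system_hr3) = "annual_salary" (system_hr1) = annual salary

All salaries: [95315, 102537, 104431, 73603, 65652, 77577, 100234]
Sum: 619349
Count: 7
Average: 619349 / 7 = 88478.43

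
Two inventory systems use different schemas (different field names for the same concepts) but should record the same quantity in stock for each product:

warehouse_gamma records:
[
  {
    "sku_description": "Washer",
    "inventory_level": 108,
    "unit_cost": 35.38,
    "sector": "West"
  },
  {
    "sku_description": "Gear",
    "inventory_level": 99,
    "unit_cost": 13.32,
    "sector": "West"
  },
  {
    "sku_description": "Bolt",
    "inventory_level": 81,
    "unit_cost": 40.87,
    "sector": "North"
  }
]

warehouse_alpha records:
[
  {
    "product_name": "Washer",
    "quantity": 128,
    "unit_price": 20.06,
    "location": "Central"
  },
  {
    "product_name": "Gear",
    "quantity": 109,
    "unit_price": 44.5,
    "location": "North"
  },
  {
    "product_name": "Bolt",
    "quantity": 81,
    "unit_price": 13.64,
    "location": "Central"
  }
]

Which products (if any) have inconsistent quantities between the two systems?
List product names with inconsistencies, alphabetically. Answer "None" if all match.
Gear, Washer

Schema mappings:
- "sku_description" (warehouse_gamma) = "product_name" (warehouse_alpha) = product name
- "inventory_level" (warehouse_gamma) = "quantity" (warehouse_alpha) = quantity

Comparison:
  Washer: 108 vs 128 - MISMATCH
  Gear: 99 vs 109 - MISMATCH
  Bolt: 81 vs 81 - MATCH

Products with inconsistencies: Gear, Washer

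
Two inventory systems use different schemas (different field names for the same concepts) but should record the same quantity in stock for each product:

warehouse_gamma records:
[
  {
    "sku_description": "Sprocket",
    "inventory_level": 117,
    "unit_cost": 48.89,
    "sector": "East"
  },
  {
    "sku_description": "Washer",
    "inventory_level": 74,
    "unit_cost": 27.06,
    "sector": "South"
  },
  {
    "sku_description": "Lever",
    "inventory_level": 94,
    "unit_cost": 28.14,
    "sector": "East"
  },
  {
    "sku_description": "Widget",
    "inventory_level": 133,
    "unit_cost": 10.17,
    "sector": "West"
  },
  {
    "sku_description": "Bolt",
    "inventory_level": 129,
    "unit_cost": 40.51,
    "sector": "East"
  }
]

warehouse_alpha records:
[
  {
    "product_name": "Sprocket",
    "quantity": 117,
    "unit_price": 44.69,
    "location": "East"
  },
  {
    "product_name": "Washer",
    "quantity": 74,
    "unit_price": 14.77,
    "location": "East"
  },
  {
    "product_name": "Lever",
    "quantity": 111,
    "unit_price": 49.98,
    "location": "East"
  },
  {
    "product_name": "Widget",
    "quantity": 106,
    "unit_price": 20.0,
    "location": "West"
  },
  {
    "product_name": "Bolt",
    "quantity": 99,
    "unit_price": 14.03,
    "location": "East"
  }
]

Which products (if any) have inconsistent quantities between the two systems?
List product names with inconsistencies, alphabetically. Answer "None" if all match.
Bolt, Lever, Widget

Schema mappings:
- "sku_description" (warehouse_gamma) = "product_name" (warehouse_alpha) = product name
- "inventory_level" (warehouse_gamma) = "quantity" (warehouse_alpha) = quantity

Comparison:
  Sprocket: 117 vs 117 - MATCH
  Washer: 74 vs 74 - MATCH
  Lever: 94 vs 111 - MISMATCH
  Widget: 133 vs 106 - MISMATCH
  Bolt: 129 vs 99 - MISMATCH

Products with inconsistencies: Bolt, Lever, Widget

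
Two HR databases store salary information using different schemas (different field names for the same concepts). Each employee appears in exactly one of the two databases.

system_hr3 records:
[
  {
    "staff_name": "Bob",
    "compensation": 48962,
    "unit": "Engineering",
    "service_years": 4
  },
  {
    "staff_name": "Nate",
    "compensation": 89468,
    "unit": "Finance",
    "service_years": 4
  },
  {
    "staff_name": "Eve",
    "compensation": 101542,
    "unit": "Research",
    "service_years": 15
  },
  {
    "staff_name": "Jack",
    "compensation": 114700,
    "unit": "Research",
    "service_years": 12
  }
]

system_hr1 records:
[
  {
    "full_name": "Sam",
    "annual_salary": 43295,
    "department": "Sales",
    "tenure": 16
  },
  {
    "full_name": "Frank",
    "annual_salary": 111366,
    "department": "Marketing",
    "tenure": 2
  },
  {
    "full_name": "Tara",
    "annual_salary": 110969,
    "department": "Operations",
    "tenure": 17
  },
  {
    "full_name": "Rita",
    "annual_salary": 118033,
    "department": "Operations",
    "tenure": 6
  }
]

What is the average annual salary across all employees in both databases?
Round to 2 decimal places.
92291.88

Schema mapping: "compensation" (system_hr3) = "annual_salary" (system_hr1) = annual salary

All salaries: [48962, 89468, 101542, 114700, 43295, 111366, 110969, 118033]
Sum: 738335
Count: 8
Average: 738335 / 8 = 92291.88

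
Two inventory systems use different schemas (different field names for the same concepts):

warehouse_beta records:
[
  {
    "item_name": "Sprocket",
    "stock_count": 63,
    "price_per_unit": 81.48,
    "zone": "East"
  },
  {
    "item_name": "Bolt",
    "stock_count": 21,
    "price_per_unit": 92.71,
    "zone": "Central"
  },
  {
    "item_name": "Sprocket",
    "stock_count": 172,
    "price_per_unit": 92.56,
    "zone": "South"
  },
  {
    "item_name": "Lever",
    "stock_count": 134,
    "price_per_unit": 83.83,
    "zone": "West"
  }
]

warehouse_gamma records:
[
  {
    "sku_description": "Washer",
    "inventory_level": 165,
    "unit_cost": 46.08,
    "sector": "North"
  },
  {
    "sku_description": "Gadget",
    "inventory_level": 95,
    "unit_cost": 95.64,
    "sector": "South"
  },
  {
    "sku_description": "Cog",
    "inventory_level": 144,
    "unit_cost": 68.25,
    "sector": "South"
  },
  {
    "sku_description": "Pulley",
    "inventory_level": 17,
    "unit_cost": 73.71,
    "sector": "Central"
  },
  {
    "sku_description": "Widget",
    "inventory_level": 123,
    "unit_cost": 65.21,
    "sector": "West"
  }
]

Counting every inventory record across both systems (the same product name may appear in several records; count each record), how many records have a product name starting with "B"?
1

Schema mapping: "item_name" (warehouse_beta) = "sku_description" (warehouse_gamma) = product name

Records with product name starting with "B" in warehouse_beta: 1
Records with product name starting with "B" in warehouse_gamma: 0

Total: 1 + 0 = 1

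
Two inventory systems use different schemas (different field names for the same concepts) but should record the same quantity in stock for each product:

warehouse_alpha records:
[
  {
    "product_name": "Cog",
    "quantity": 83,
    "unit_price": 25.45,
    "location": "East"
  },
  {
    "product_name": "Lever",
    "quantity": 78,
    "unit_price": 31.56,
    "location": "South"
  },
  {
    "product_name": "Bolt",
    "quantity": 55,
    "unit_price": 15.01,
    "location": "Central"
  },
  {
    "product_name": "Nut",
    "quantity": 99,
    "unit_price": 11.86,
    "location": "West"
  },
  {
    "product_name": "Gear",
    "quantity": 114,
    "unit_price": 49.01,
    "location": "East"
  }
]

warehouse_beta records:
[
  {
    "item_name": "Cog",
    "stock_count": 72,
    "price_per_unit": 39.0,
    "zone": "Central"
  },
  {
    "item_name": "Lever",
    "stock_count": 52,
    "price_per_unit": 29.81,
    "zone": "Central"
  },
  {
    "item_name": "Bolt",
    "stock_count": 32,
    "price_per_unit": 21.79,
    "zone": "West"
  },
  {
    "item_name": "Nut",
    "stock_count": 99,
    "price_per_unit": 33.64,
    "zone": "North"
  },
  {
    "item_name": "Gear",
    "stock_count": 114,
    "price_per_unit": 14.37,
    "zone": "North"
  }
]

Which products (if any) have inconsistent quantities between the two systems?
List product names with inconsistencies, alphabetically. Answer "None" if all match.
Bolt, Cog, Lever

Schema mappings:
- "product_name" (warehouse_alpha) = "item_name" (warehouse_beta) = product name
- "quantity" (warehouse_alpha) = "stock_count" (warehouse_beta) = quantity

Comparison:
  Cog: 83 vs 72 - MISMATCH
  Lever: 78 vs 52 - MISMATCH
  Bolt: 55 vs 32 - MISMATCH
  Nut: 99 vs 99 - MATCH
  Gear: 114 vs 114 - MATCH

Products with inconsistencies: Bolt, Cog, Lever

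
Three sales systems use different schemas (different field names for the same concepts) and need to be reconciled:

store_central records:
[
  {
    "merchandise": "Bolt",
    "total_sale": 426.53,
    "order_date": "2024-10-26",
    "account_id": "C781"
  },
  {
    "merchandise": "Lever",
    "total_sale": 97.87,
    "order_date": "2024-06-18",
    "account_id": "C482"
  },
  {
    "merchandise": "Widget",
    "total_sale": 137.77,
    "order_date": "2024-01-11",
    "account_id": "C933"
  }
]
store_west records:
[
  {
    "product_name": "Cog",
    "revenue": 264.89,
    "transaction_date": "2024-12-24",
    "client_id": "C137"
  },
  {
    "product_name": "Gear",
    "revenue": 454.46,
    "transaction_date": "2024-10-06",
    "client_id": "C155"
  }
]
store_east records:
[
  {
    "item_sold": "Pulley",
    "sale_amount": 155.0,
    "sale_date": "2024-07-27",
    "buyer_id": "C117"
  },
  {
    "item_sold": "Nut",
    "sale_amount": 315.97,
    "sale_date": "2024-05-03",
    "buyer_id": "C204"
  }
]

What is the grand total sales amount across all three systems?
1852.49

Schema reconciliation - all amount fields map to sale amount:

store_central (total_sale): 662.17
store_west (revenue): 719.35
store_east (sale_amount): 470.97

Grand total: 1852.49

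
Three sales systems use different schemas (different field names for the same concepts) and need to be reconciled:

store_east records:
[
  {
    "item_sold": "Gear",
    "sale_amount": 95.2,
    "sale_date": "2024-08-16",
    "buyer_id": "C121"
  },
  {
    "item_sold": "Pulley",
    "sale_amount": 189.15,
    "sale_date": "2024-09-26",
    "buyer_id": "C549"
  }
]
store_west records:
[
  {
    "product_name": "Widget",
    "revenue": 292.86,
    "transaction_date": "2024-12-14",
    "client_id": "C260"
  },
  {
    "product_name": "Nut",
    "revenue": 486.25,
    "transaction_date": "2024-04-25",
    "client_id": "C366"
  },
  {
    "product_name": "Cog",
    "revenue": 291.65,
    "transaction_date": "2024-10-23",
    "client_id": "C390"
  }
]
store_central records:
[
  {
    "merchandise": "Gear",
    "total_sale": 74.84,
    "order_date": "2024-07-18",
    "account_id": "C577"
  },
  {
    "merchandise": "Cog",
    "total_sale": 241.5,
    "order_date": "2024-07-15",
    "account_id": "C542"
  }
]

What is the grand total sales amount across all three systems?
1671.45

Schema reconciliation - all amount fields map to sale amount:

store_east (sale_amount): 284.35
store_west (revenue): 1070.76
store_central (total_sale): 316.34

Grand total: 1671.45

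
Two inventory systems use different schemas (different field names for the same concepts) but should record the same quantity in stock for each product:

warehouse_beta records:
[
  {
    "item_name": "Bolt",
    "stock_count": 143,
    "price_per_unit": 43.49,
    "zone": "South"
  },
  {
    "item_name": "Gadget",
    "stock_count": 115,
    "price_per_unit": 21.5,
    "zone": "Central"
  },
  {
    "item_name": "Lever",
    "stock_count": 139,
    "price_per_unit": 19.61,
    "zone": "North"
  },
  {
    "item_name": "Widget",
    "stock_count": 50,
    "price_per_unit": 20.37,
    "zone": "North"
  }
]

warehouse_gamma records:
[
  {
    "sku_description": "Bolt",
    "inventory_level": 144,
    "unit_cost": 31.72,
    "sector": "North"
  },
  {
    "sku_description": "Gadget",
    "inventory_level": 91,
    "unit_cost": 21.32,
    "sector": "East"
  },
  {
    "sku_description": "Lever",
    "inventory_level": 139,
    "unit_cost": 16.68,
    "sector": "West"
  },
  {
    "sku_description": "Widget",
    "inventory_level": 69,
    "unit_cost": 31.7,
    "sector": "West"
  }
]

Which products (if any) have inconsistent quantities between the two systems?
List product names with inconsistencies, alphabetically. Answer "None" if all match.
Bolt, Gadget, Widget

Schema mappings:
- "item_name" (warehouse_beta) = "sku_description" (warehouse_gamma) = product name
- "stock_count" (warehouse_beta) = "inventory_level" (warehouse_gamma) = quantity

Comparison:
  Bolt: 143 vs 144 - MISMATCH
  Gadget: 115 vs 91 - MISMATCH
  Lever: 139 vs 139 - MATCH
  Widget: 50 vs 69 - MISMATCH

Products with inconsistencies: Bolt, Gadget, Widget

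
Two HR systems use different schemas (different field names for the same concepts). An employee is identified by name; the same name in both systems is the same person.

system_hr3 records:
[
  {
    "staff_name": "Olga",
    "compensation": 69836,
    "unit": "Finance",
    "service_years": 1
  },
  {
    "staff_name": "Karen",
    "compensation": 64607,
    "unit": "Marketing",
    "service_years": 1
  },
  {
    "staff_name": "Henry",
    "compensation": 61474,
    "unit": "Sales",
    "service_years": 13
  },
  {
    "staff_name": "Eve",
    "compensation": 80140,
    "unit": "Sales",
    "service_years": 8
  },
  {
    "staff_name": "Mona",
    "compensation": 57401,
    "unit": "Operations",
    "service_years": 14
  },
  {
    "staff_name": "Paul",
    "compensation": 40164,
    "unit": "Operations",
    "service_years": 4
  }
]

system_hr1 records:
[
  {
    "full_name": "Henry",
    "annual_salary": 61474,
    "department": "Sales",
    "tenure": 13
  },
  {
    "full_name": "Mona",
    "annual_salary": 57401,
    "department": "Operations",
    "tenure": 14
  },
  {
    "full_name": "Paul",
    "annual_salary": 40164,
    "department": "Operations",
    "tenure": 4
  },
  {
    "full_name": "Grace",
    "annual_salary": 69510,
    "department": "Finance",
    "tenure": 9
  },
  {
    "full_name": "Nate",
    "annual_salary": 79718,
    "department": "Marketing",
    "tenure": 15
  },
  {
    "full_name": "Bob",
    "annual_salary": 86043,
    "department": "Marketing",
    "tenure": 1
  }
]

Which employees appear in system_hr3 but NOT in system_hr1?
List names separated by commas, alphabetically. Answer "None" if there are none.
Eve, Karen, Olga

Schema mapping: "staff_name" (system_hr3) = "full_name" (system_hr1) = employee name

Names in system_hr3: ['Eve', 'Henry', 'Karen', 'Mona', 'Olga', 'Paul']
Names in system_hr1: ['Bob', 'Grace', 'Henry', 'Mona', 'Nate', 'Paul']

In system_hr3 but not system_hr1: ['Eve', 'Karen', 'Olga']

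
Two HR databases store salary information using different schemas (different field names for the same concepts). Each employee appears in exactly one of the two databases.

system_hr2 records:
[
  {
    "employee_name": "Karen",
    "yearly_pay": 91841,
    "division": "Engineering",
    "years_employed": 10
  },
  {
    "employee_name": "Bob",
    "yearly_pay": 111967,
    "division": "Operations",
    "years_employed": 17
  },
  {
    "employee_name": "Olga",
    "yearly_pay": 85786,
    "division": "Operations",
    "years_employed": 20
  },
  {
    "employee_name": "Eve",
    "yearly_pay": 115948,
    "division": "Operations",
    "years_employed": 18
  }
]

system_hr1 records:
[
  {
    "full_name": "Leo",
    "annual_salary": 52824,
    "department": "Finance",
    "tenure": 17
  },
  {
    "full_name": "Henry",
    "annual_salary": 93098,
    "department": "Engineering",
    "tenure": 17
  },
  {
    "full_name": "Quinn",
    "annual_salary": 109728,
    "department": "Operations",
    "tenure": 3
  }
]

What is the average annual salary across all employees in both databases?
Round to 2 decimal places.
94456.00

Schema mapping: "yearly_pay" (system_hr2) = "annual_salary" (system_hr1) = annual salary

All salaries: [91841, 111967, 85786, 115948, 52824, 93098, 109728]
Sum: 661192
Count: 7
Average: 661192 / 7 = 94456.00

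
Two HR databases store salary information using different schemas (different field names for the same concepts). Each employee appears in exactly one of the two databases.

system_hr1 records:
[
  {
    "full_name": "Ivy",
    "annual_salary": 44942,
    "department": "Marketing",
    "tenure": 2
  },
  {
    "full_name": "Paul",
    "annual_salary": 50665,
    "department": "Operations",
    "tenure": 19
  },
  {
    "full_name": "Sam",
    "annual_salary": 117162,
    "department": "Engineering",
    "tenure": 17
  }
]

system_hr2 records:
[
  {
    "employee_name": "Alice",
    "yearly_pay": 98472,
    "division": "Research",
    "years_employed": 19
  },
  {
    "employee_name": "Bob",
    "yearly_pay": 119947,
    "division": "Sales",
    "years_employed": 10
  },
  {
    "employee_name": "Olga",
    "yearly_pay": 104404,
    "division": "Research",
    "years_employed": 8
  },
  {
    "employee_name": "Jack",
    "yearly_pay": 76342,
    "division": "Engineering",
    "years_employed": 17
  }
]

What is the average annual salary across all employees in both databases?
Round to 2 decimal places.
87419.14

Schema mapping: "annual_salary" (system_hr1) = "yearly_pay" (system_hr2) = annual salary

All salaries: [44942, 50665, 117162, 98472, 119947, 104404, 76342]
Sum: 611934
Count: 7
Average: 611934 / 7 = 87419.14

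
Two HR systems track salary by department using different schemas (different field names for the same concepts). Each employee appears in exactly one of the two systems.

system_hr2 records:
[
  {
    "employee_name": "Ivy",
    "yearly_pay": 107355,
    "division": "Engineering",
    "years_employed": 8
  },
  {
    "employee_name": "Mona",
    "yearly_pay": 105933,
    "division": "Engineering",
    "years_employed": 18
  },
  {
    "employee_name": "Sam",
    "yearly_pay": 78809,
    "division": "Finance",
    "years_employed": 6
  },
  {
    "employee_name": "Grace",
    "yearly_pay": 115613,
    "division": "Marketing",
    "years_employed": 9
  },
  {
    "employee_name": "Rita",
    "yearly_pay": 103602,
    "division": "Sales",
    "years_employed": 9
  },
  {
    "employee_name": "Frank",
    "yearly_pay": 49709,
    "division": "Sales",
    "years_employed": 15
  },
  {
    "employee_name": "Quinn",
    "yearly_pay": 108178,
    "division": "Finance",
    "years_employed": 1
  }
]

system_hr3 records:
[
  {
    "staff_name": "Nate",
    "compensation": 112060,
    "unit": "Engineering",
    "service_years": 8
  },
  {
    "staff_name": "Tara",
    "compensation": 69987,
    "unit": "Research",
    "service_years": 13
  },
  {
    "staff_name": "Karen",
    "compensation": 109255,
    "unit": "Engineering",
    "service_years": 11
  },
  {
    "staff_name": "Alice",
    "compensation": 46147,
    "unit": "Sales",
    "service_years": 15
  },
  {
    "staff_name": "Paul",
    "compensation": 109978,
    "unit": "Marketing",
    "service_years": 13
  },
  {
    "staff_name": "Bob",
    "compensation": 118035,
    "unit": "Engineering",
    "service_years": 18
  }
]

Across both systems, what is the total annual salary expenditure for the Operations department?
0

Schema mappings:
- "division" (system_hr2) = "unit" (system_hr3) = department
- "yearly_pay" (system_hr2) = "compensation" (system_hr3) = salary

Operations salaries from system_hr2: 0
Operations salaries from system_hr3: 0

Total: 0 + 0 = 0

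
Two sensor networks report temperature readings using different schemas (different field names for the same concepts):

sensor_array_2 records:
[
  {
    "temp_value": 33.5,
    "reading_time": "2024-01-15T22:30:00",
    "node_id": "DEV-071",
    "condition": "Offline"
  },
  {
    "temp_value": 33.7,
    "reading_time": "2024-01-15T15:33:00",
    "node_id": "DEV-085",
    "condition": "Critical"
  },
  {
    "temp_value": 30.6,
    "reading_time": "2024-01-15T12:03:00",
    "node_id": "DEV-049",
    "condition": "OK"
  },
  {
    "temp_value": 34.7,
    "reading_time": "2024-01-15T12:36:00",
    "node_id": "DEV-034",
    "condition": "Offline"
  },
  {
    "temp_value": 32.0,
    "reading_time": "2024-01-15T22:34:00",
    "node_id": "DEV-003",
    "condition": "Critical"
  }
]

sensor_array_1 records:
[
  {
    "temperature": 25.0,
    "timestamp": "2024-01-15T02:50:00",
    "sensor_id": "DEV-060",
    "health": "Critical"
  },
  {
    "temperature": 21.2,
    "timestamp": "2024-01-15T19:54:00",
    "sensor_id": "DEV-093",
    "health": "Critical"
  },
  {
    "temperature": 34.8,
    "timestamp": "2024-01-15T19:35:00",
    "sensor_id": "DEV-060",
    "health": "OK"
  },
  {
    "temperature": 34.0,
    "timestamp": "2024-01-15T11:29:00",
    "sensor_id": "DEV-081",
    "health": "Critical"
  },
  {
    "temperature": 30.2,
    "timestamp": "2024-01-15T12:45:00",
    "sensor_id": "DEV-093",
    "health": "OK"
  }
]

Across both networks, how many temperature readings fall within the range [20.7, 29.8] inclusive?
2

Schema mapping: "temp_value" (sensor_array_2) = "temperature" (sensor_array_1) = temperature

Readings in [20.7, 29.8] from sensor_array_2: 0
Readings in [20.7, 29.8] from sensor_array_1: 2

Total count: 0 + 2 = 2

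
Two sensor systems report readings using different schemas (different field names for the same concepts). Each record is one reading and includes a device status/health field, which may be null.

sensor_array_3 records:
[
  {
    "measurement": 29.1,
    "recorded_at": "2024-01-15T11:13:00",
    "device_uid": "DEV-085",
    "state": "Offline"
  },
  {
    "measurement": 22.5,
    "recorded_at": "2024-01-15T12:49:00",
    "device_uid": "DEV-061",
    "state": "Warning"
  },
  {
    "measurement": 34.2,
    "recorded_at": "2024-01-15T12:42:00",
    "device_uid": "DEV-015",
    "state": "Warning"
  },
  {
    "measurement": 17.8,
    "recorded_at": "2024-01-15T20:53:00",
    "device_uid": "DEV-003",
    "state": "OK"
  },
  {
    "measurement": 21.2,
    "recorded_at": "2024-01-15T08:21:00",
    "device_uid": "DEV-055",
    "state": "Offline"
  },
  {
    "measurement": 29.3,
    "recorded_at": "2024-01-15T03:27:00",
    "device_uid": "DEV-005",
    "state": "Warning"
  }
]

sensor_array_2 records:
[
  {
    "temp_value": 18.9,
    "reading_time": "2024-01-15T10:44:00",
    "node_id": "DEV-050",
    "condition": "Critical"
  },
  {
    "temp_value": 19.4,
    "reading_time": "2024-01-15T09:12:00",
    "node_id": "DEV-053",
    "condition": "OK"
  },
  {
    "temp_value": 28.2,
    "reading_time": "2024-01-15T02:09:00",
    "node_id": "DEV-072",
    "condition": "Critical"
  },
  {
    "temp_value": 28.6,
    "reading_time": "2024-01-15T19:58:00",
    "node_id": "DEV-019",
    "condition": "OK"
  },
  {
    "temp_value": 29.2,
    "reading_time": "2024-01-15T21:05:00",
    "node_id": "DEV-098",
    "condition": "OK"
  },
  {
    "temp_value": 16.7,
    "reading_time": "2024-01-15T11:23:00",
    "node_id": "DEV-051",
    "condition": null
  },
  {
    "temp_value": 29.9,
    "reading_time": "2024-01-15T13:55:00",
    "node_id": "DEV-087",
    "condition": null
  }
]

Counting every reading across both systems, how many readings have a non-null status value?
11

Schema mapping: "state" (sensor_array_3) = "condition" (sensor_array_2) = status

Non-null in sensor_array_3: 6
Non-null in sensor_array_2: 5

Total non-null: 6 + 5 = 11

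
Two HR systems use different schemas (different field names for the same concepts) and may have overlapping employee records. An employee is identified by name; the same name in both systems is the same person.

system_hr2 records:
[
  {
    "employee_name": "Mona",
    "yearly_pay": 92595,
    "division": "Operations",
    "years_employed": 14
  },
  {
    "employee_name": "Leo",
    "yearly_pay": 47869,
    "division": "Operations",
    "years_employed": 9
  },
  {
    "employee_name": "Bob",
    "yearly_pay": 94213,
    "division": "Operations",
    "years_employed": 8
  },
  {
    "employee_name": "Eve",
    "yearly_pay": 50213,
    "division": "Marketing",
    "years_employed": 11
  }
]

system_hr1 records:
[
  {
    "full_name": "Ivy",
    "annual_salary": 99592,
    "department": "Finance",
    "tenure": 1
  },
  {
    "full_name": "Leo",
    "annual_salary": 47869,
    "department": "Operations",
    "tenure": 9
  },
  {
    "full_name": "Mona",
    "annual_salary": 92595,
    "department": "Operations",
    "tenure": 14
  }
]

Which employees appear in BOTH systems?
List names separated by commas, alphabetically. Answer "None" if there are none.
Leo, Mona

Schema mapping: "employee_name" (system_hr2) = "full_name" (system_hr1) = employee name

Names in system_hr2: ['Bob', 'Eve', 'Leo', 'Mona']
Names in system_hr1: ['Ivy', 'Leo', 'Mona']

Intersection: ['Leo', 'Mona']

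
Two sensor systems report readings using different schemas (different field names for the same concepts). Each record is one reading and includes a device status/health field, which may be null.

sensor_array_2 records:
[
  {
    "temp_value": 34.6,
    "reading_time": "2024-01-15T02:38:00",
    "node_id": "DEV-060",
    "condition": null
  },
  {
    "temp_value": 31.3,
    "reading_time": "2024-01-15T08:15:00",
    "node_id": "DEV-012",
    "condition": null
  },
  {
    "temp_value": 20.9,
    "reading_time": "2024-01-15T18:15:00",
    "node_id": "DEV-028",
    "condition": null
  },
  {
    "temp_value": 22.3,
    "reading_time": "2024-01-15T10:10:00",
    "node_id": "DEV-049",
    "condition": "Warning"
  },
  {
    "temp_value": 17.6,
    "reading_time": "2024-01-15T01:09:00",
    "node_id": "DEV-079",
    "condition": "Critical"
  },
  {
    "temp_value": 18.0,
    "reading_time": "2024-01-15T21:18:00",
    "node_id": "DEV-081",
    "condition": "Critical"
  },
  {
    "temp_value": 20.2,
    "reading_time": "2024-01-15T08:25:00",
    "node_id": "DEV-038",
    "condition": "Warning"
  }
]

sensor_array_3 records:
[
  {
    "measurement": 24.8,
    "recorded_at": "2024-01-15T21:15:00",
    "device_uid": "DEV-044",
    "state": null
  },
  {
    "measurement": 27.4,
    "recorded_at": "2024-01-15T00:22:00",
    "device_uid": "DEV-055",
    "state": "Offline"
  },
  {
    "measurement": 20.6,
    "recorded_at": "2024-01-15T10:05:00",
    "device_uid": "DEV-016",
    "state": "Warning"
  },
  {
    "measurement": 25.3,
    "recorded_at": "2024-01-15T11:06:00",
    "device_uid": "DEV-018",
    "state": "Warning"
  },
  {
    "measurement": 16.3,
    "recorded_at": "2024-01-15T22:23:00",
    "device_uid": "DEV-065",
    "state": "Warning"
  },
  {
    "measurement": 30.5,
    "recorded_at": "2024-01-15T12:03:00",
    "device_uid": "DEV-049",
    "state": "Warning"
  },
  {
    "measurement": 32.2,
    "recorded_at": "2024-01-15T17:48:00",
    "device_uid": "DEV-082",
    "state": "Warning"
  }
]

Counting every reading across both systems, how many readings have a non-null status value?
10

Schema mapping: "condition" (sensor_array_2) = "state" (sensor_array_3) = status

Non-null in sensor_array_2: 4
Non-null in sensor_array_3: 6

Total non-null: 4 + 6 = 10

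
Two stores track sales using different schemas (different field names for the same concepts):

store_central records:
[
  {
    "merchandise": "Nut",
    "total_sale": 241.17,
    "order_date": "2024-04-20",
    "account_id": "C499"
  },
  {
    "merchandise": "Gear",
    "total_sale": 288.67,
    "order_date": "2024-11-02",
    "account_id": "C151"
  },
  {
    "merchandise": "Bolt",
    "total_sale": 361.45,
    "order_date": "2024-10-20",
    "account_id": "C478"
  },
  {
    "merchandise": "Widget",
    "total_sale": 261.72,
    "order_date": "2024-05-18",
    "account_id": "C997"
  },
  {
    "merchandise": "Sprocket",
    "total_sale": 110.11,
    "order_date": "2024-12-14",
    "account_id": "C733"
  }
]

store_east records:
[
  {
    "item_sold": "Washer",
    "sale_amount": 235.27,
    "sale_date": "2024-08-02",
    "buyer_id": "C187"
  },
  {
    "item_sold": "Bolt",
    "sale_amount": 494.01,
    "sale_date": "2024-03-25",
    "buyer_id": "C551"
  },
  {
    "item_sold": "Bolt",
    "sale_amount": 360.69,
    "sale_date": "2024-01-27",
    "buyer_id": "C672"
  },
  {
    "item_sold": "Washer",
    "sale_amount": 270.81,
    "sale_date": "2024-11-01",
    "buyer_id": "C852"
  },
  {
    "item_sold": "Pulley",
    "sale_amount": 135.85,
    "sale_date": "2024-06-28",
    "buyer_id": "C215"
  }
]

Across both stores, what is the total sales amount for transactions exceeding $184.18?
2513.79

Schema mapping: "total_sale" (store_central) = "sale_amount" (store_east) = sale amount

Sum of sales > $184.18 in store_central: 1153.01
Sum of sales > $184.18 in store_east: 1360.78

Total: 1153.01 + 1360.78 = 2513.79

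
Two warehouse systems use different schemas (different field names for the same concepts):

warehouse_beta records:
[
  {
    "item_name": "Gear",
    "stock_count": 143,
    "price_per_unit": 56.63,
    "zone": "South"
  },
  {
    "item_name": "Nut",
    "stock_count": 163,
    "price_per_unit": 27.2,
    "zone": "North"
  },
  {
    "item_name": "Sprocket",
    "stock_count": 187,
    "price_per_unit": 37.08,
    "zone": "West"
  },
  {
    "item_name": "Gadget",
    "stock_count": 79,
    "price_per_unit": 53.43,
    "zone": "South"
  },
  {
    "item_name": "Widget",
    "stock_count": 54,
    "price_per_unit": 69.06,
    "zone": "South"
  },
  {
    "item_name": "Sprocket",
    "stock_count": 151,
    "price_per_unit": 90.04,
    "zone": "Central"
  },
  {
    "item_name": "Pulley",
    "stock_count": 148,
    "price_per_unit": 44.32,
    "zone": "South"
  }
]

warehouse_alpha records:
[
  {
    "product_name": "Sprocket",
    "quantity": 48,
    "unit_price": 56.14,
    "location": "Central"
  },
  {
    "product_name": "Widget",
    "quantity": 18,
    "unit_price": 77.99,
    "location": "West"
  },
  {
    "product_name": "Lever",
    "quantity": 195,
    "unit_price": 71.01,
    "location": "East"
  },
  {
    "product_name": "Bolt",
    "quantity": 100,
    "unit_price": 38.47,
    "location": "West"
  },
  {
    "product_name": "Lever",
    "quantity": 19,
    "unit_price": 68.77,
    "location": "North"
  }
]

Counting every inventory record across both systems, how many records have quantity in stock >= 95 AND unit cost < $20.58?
0

Schema mappings:
- "stock_count" (warehouse_beta) = "quantity" (warehouse_alpha) = quantity
- "price_per_unit" (warehouse_beta) = "unit_price" (warehouse_alpha) = unit cost

Records meeting both conditions in warehouse_beta: 0
Records meeting both conditions in warehouse_alpha: 0

Total: 0 + 0 = 0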